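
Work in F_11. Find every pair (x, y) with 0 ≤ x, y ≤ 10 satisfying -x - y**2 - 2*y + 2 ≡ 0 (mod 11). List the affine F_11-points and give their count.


Affine F_11-points: {(0, 4), (0, 5), (2, 0), (2, 9), (3, 10), (5, 2), (5, 7), (9, 3), (9, 6), (10, 1), (10, 8)}; count = 11.

For each of the 121 pairs (x, y) ∈ F_11², evaluate f(x, y) mod 11. Record the zeros.
  x = 0: [0↦2, 1↦10, 2↦5, 3↦9, 4↦0, 5↦0, 6↦9, 7↦5, 8↦10, 9↦2, 10↦3]  zeros at y ∈ {4, 5}
  x = 1: [0↦1, 1↦9, 2↦4, 3↦8, 4↦10, 5↦10, 6↦8, 7↦4, 8↦9, 9↦1, 10↦2]  zeros at y ∈ ∅
  x = 2: [0↦0, 1↦8, 2↦3, 3↦7, 4↦9, 5↦9, 6↦7, 7↦3, 8↦8, 9↦0, 10↦1]  zeros at y ∈ {0, 9}
  x = 3: [0↦10, 1↦7, 2↦2, 3↦6, 4↦8, 5↦8, 6↦6, 7↦2, 8↦7, 9↦10, 10↦0]  zeros at y ∈ {10}
  x = 4: [0↦9, 1↦6, 2↦1, 3↦5, 4↦7, 5↦7, 6↦5, 7↦1, 8↦6, 9↦9, 10↦10]  zeros at y ∈ ∅
  x = 5: [0↦8, 1↦5, 2↦0, 3↦4, 4↦6, 5↦6, 6↦4, 7↦0, 8↦5, 9↦8, 10↦9]  zeros at y ∈ {2, 7}
  x = 6: [0↦7, 1↦4, 2↦10, 3↦3, 4↦5, 5↦5, 6↦3, 7↦10, 8↦4, 9↦7, 10↦8]  zeros at y ∈ ∅
  x = 7: [0↦6, 1↦3, 2↦9, 3↦2, 4↦4, 5↦4, 6↦2, 7↦9, 8↦3, 9↦6, 10↦7]  zeros at y ∈ ∅
  x = 8: [0↦5, 1↦2, 2↦8, 3↦1, 4↦3, 5↦3, 6↦1, 7↦8, 8↦2, 9↦5, 10↦6]  zeros at y ∈ ∅
  x = 9: [0↦4, 1↦1, 2↦7, 3↦0, 4↦2, 5↦2, 6↦0, 7↦7, 8↦1, 9↦4, 10↦5]  zeros at y ∈ {3, 6}
  x = 10: [0↦3, 1↦0, 2↦6, 3↦10, 4↦1, 5↦1, 6↦10, 7↦6, 8↦0, 9↦3, 10↦4]  zeros at y ∈ {1, 8}
Collecting zeros: affine points = {(0, 4), (0, 5), (2, 0), (2, 9), (3, 10), (5, 2), (5, 7), (9, 3), (9, 6), (10, 1), (10, 8)}.
Total count |C(F_11)_aff| = 11.


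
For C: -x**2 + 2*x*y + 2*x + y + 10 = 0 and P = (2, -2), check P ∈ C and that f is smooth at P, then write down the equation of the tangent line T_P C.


Tangent line at P: -6*x + 5*y + 22 = 0.

Step 1: f(2, -2) = 0, so P lies on C.
Step 2: partial derivatives
  f_x(x, y) = -2*x + 2*y + 2, f_y(x, y) = 2*x + 1.
  f_x(P) = -6, f_y(P) = 5 (gradient nonzero, so P is smooth).
Step 3: tangent line at P: -6·(x − 2) + 5·(y − -2) = 0.
Expanding: -6*x + 5*y + 22 = 0.


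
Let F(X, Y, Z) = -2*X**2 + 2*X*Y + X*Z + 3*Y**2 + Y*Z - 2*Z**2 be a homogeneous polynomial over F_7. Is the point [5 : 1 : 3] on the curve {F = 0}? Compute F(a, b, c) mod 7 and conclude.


F(5,1,3) ≡ 5 (mod 7); P is NOT on the curve.

Evaluate F(5, 1, 3) term-by-term (mod 7).
  -2*X**2 ↦ -2·25·1·1 = -50
  2*X*Y ↦ 2·5·1·1 = 10
  X*Z ↦ 1·5·1·3 = 15
  3*Y**2 ↦ 3·1·1·1 = 3
  Y*Z ↦ 1·1·1·3 = 3
  -2*Z**2 ↦ -2·1·1·9 = -18
Sum: F(5, 1, 3) = (-50) + (10) + (15) + (3) + (3) + (-18) = -37.
Reducing mod 7: -37 ≡ 5 (mod 7).
Since F(a, b, c) ≡ 5 ≠ 0 (mod 7), P does NOT lie on the curve.


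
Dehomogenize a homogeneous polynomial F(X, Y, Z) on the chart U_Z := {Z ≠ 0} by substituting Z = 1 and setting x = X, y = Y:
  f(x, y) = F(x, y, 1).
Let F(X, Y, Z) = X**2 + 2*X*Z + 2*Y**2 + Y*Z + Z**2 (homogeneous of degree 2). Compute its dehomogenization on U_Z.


f(x, y) = x**2 + 2*x + 2*y**2 + y + 1

On U_Z we set Z = 1. Each monomial c·X^i·Y^j·Z^k in F becomes c·x^i·y^j·1^k = c·x^i·y^j.
Substituting Z = 1: F(X, Y, 1) = x**2 + 2*x + 2*y**2 + y + 1.
Note: deg(f) ≤ deg(F) = 2; strict inequality happens when F is divisible by Z (lost terms).


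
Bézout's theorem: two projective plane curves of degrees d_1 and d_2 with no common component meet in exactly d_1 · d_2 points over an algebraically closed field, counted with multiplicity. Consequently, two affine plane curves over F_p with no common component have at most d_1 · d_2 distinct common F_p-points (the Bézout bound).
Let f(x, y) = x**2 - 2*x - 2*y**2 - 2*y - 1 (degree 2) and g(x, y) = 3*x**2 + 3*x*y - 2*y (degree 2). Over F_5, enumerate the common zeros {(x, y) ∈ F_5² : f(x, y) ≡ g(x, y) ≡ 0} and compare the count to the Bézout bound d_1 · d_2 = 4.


Common zeros: ∅; count = 0; Bézout bound = 4.

deg(f) = 2, deg(g) = 2, so Bézout bound = 4.
Scan x ∈ F_5. For each x, list the y ∈ F_5 with f(x, y) ≡ 0 and those with g(x, y) ≡ 0 (mod 5); the common zeros in that column are the intersection.
  x = 0: f ≡ 0 at y ∈ {1, 3}; g ≡ 0 at y ∈ {0}; common: ∅.
  x = 1: f ≡ 0 at y ∈ ∅; g ≡ 0 at y ∈ {2}; common: ∅.
  x = 2: f ≡ 0 at y ∈ {1, 3}; g ≡ 0 at y ∈ {2}; common: ∅.
  x = 3: f ≡ 0 at y ∈ {2}; g ≡ 0 at y ∈ {4}; common: ∅.
  x = 4: f ≡ 0 at y ∈ {2}; g ≡ 0 at y ∈ ∅; common: ∅.
Collecting: common zeros = ∅, so the count is 0.
Comparison with the Bézout bound: 0 ≤ 4 = deg(f)·deg(g), as expected for curves with no common component (the affine F_5-count falls short of the bound because intersections may lie at infinity, over extension fields, or carry multiplicity).


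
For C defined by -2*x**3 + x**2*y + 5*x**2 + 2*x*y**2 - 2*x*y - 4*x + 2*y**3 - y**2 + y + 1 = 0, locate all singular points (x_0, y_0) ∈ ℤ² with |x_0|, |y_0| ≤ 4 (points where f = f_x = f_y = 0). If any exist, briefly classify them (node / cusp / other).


Singular points: {(1, 0)}; classification: node.

Compute partial derivatives:
  f_x = -6*x**2 + 2*x*y + 10*x + 2*y**2 - 2*y - 4.
  f_y = x**2 + 4*x*y - 2*x + 6*y**2 - 2*y + 1.
Scan x_0 ∈ {−4, ..., 4}. For each x_0, f_y(x_0, y) is a polynomial in y; find its integer roots y ∈ {−4, ..., 4}, then test f_x and f at those candidates.
  x = -4: f_y(-4, y) = 6*y**2 - 18*y + 25; no integer root y with |y| ≤ 4.
  x = -3: f_y(-3, y) = 6*y**2 - 14*y + 16; no integer root y with |y| ≤ 4.
  x = -2: f_y(-2, y) = 6*y**2 - 10*y + 9; no integer root y with |y| ≤ 4.
  x = -1: f_y(-1, y) = 6*y**2 - 6*y + 4; no integer root y with |y| ≤ 4.
  x = 0: f_y(0, y) = 6*y**2 - 2*y + 1; no integer root y with |y| ≤ 4.
  x = 1: f_y(1, y) = 6*y**2 + 2*y; vanishes at y ∈ {0}. (1, 0): f_x = 0, f = 0 — SINGULAR.
  x = 2: f_y(2, y) = 6*y**2 + 6*y + 1; no integer root y with |y| ≤ 4.
  x = 3: f_y(3, y) = 6*y**2 + 10*y + 4; vanishes at y ∈ {-1}. (3, -1): f_x = -30 ≠ 0.
  x = 4: f_y(4, y) = 6*y**2 + 14*y + 9; no integer root y with |y| ≤ 4.
Only singular point on the grid: (1, 0).
Classify: substitute x = 1 + u, y = 0 + v and expand: f = -2*u**3 + u**2*v - u**2 + 2*u*v**2 + 2*v**3 + v**2.
No constant or linear terms (consistent with a singular point). Quadratic part: -u**2 + v**2. Cubic part: -2*u**3 + u**2*v + 2*u*v**2 + 2*v**3.
The quadratic part v**2 - u**2 = (v − u)(v + u) splits into two distinct linear factors, so there are two distinct tangent lines y − 0 = ±(x − 1) — this is a node (ordinary double point).
Classification: node.


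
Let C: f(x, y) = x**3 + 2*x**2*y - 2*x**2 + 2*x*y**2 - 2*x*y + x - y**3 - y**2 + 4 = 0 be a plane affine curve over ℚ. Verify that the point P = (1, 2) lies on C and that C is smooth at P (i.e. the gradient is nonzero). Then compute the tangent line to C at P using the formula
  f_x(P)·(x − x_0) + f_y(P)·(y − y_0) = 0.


Tangent line at P: 12*x - 8*y + 4 = 0.

Step 1: f(1, 2) = 0, so P lies on C.
Step 2: partial derivatives
  f_x(x, y) = 3*x**2 + 4*x*y - 4*x + 2*y**2 - 2*y + 1, f_y(x, y) = 2*x**2 + 4*x*y - 2*x - 3*y**2 - 2*y.
  f_x(P) = 12, f_y(P) = -8 (gradient nonzero, so P is smooth).
Step 3: tangent line at P: 12·(x − 1) + -8·(y − 2) = 0.
Expanding: 12*x - 8*y + 4 = 0.


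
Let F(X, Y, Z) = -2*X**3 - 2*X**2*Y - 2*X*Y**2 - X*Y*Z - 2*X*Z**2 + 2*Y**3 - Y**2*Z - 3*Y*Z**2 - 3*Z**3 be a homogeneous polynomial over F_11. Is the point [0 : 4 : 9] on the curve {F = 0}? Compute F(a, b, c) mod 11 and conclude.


F(0,4,9) ≡ 4 (mod 11); P is NOT on the curve.

Evaluate F(0, 4, 9) term-by-term (mod 11).
  -2*X**3 ↦ -2·0·1·1 = 0
  -2*X**2*Y ↦ -2·0·4·1 = 0
  -2*X*Y**2 ↦ -2·0·16·1 = 0
  -X*Y*Z ↦ -1·0·4·9 = 0
  -2*X*Z**2 ↦ -2·0·1·81 = 0
  2*Y**3 ↦ 2·1·64·1 = 128
  -Y**2*Z ↦ -1·1·16·9 = -144
  -3*Y*Z**2 ↦ -3·1·4·81 = -972
  -3*Z**3 ↦ -3·1·1·729 = -2187
Sum: F(0, 4, 9) = (0) + (0) + (0) + (0) + (0) + (128) + (-144) + (-972) + (-2187) = -3175.
Reducing mod 11: -3175 ≡ 4 (mod 11).
Since F(a, b, c) ≡ 4 ≠ 0 (mod 11), P does NOT lie on the curve.


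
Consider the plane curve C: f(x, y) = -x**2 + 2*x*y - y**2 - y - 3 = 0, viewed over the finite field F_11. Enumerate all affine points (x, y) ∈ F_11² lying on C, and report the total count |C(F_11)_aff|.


Affine F_11-points: {(0, 5), (2, 4), (2, 10), (6, 4), (6, 7), (7, 3), (7, 10), (8, 7), (8, 8), (10, 3), (10, 5)}; count = 11.

For each of the 121 pairs (x, y) ∈ F_11², evaluate f(x, y) mod 11. Record the zeros.
  x = 0: [0↦8, 1↦6, 2↦2, 3↦7, 4↦10, 5↦0, 6↦10, 7↦7, 8↦2, 9↦6, 10↦8]  zeros at y ∈ {5}
  x = 1: [0↦7, 1↦7, 2↦5, 3↦1, 4↦6, 5↦9, 6↦10, 7↦9, 8↦6, 9↦1, 10↦5]  zeros at y ∈ ∅
  x = 2: [0↦4, 1↦6, 2↦6, 3↦4, 4↦0, 5↦5, 6↦8, 7↦9, 8↦8, 9↦5, 10↦0]  zeros at y ∈ {4, 10}
  x = 3: [0↦10, 1↦3, 2↦5, 3↦5, 4↦3, 5↦10, 6↦4, 7↦7, 8↦8, 9↦7, 10↦4]  zeros at y ∈ ∅
  x = 4: [0↦3, 1↦9, 2↦2, 3↦4, 4↦4, 5↦2, 6↦9, 7↦3, 8↦6, 9↦7, 10↦6]  zeros at y ∈ ∅
  x = 5: [0↦5, 1↦2, 2↦8, 3↦1, 4↦3, 5↦3, 6↦1, 7↦8, 8↦2, 9↦5, 10↦6]  zeros at y ∈ ∅
  x = 6: [0↦5, 1↦4, 2↦1, 3↦7, 4↦0, 5↦2, 6↦2, 7↦0, 8↦7, 9↦1, 10↦4]  zeros at y ∈ {4, 7}
  x = 7: [0↦3, 1↦4, 2↦3, 3↦0, 4↦6, 5↦10, 6↦1, 7↦1, 8↦10, 9↦6, 10↦0]  zeros at y ∈ {3, 10}
  x = 8: [0↦10, 1↦2, 2↦3, 3↦2, 4↦10, 5↦5, 6↦9, 7↦0, 8↦0, 9↦9, 10↦5]  zeros at y ∈ {7, 8}
  x = 9: [0↦4, 1↦9, 2↦1, 3↦2, 4↦1, 5↦9, 6↦4, 7↦8, 8↦10, 9↦10, 10↦8]  zeros at y ∈ ∅
  x = 10: [0↦7, 1↦3, 2↦8, 3↦0, 4↦1, 5↦0, 6↦8, 7↦3, 8↦7, 9↦9, 10↦9]  zeros at y ∈ {3, 5}
Collecting zeros: affine points = {(0, 5), (2, 4), (2, 10), (6, 4), (6, 7), (7, 3), (7, 10), (8, 7), (8, 8), (10, 3), (10, 5)}.
Total count |C(F_11)_aff| = 11.


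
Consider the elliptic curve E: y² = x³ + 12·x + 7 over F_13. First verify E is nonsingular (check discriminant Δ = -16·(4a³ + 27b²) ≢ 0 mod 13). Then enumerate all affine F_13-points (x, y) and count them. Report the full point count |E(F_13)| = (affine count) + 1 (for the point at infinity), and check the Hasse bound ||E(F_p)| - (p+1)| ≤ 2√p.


Affine points = {(2, 0), (5, 6), (5, 7), (6, 3), (6, 10), (8, 2), (8, 11), (9, 5), (9, 8), (10, 3), (10, 10), (11, 1), (11, 12)}; affine count = 13; |E(F_13)| = 14.

Discriminant check: Δ ∝ 4a³ + 27b² = 4·12³ + 27·7² = 4·1728 + 27·49 ≡ 6 (mod 13). Nonzero ⇒ E is nonsingular.
For each x ∈ F_13, compute rhs = x³ + 12·x + 7 mod 13, then count y ∈ F_13 with y² ≡ rhs.
  x = 0: rhs = 7, matching y values: none (0 points).
  x = 1: rhs = 7, matching y values: none (0 points).
  x = 2: rhs = 0, matching y values: 0 (1 points).
  x = 3: rhs = 5, matching y values: none (0 points).
  x = 4: rhs = 2, matching y values: none (0 points).
  x = 5: rhs = 10, matching y values: 6, 7 (2 points).
  x = 6: rhs = 9, matching y values: 3, 10 (2 points).
  x = 7: rhs = 5, matching y values: none (0 points).
  x = 8: rhs = 4, matching y values: 2, 11 (2 points).
  x = 9: rhs = 12, matching y values: 5, 8 (2 points).
  x = 10: rhs = 9, matching y values: 3, 10 (2 points).
  x = 11: rhs = 1, matching y values: 1, 12 (2 points).
  x = 12: rhs = 7, matching y values: none (0 points).
Total affine count: 13.
Full point count |E(F_13)| = 13 + 1 = 14.
Hasse bound: |14 − (13+1)| = |0| = 0 ≤ 2√13 ≈ 7.2111 ✓.


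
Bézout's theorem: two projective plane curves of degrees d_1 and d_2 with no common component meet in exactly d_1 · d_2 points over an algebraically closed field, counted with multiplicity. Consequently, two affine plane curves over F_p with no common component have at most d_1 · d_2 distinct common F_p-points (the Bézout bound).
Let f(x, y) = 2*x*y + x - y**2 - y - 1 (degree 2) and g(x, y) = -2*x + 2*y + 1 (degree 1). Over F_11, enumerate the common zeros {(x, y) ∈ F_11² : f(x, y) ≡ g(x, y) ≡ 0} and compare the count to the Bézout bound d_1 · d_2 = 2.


Common zeros: {(3, 8), (8, 2)}; count = 2; Bézout bound = 2.

deg(f) = 2, deg(g) = 1, so Bézout bound = 2.
Scan x ∈ F_11. For each x, list the y ∈ F_11 with f(x, y) ≡ 0 and those with g(x, y) ≡ 0 (mod 11); the common zeros in that column are the intersection.
  x = 0: f ≡ 0 at y ∈ ∅; g ≡ 0 at y ∈ {5}; common: ∅.
  x = 1: f ≡ 0 at y ∈ {0, 1}; g ≡ 0 at y ∈ {6}; common: ∅.
  x = 2: f ≡ 0 at y ∈ ∅; g ≡ 0 at y ∈ {7}; common: ∅.
  x = 3: f ≡ 0 at y ∈ {8}; g ≡ 0 at y ∈ {8}; common: {8}.
  x = 4: f ≡ 0 at y ∈ ∅; g ≡ 0 at y ∈ {9}; common: ∅.
  x = 5: f ≡ 0 at y ∈ {3, 6}; g ≡ 0 at y ∈ {10}; common: ∅.
  x = 6: f ≡ 0 at y ∈ {4, 7}; g ≡ 0 at y ∈ {0}; common: ∅.
  x = 7: f ≡ 0 at y ∈ ∅; g ≡ 0 at y ∈ {1}; common: ∅.
  x = 8: f ≡ 0 at y ∈ {2}; g ≡ 0 at y ∈ {2}; common: {2}.
  x = 9: f ≡ 0 at y ∈ ∅; g ≡ 0 at y ∈ {3}; common: ∅.
  x = 10: f ≡ 0 at y ∈ {9, 10}; g ≡ 0 at y ∈ {4}; common: ∅.
Collecting: common zeros = {(3, 8), (8, 2)}, so the count is 2.
Comparison with the Bézout bound: 2 ≤ 2 = deg(f)·deg(g), as expected for curves with no common component (the bound is attained).


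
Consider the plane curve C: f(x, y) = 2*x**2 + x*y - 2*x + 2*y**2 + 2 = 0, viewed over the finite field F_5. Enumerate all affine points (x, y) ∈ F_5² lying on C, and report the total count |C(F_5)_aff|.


Affine F_5-points: {(0, 2), (0, 3), (1, 1), (2, 1), (2, 3)}; count = 5.

For each of the 25 pairs (x, y) ∈ F_5², evaluate f(x, y) mod 5. Record the zeros.
  x = 0: [0↦2, 1↦4, 2↦0, 3↦0, 4↦4]  zeros at y ∈ {2, 3}
  x = 1: [0↦2, 1↦0, 2↦2, 3↦3, 4↦3]  zeros at y ∈ {1}
  x = 2: [0↦1, 1↦0, 2↦3, 3↦0, 4↦1]  zeros at y ∈ {1, 3}
  x = 3: [0↦4, 1↦4, 2↦3, 3↦1, 4↦3]  zeros at y ∈ ∅
  x = 4: [0↦1, 1↦2, 2↦2, 3↦1, 4↦4]  zeros at y ∈ ∅
Collecting zeros: affine points = {(0, 2), (0, 3), (1, 1), (2, 1), (2, 3)}.
Total count |C(F_5)_aff| = 5.


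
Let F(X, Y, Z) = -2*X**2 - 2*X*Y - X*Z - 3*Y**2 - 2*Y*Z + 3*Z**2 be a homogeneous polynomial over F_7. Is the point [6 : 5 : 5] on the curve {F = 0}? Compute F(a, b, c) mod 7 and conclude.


F(6,5,5) ≡ 5 (mod 7); P is NOT on the curve.

Evaluate F(6, 5, 5) term-by-term (mod 7).
  -2*X**2 ↦ -2·36·1·1 = -72
  -2*X*Y ↦ -2·6·5·1 = -60
  -X*Z ↦ -1·6·1·5 = -30
  -3*Y**2 ↦ -3·1·25·1 = -75
  -2*Y*Z ↦ -2·1·5·5 = -50
  3*Z**2 ↦ 3·1·1·25 = 75
Sum: F(6, 5, 5) = (-72) + (-60) + (-30) + (-75) + (-50) + (75) = -212.
Reducing mod 7: -212 ≡ 5 (mod 7).
Since F(a, b, c) ≡ 5 ≠ 0 (mod 7), P does NOT lie on the curve.


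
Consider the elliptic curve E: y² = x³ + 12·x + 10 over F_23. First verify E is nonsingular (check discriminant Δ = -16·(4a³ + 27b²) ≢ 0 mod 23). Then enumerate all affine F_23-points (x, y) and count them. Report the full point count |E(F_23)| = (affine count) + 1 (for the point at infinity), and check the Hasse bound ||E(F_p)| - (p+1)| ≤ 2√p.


Affine points = {(1, 0), (3, 2), (3, 21), (7, 0), (10, 7), (10, 16), (11, 1), (11, 22), (14, 1), (14, 22), (15, 0), (18, 3), (18, 20), (19, 6), (19, 17), (20, 4), (20, 19), (21, 1), (21, 22)}; affine count = 19; |E(F_23)| = 20.

Discriminant check: Δ ∝ 4a³ + 27b² = 4·12³ + 27·10² = 4·1728 + 27·100 ≡ 21 (mod 23). Nonzero ⇒ E is nonsingular.
For each x ∈ F_23, compute rhs = x³ + 12·x + 10 mod 23, then count y ∈ F_23 with y² ≡ rhs.
  x = 0: rhs = 10, matching y values: none (0 points).
  x = 1: rhs = 0, matching y values: 0 (1 points).
  x = 2: rhs = 19, matching y values: none (0 points).
  x = 3: rhs = 4, matching y values: 2, 21 (2 points).
  x = 4: rhs = 7, matching y values: none (0 points).
  x = 5: rhs = 11, matching y values: none (0 points).
  x = 6: rhs = 22, matching y values: none (0 points).
  x = 7: rhs = 0, matching y values: 0 (1 points).
  x = 8: rhs = 20, matching y values: none (0 points).
  x = 9: rhs = 19, matching y values: none (0 points).
  x = 10: rhs = 3, matching y values: 7, 16 (2 points).
  x = 11: rhs = 1, matching y values: 1, 22 (2 points).
  x = 12: rhs = 19, matching y values: none (0 points).
  x = 13: rhs = 17, matching y values: none (0 points).
  x = 14: rhs = 1, matching y values: 1, 22 (2 points).
  x = 15: rhs = 0, matching y values: 0 (1 points).
  x = 16: rhs = 20, matching y values: none (0 points).
  x = 17: rhs = 21, matching y values: none (0 points).
  x = 18: rhs = 9, matching y values: 3, 20 (2 points).
  x = 19: rhs = 13, matching y values: 6, 17 (2 points).
  x = 20: rhs = 16, matching y values: 4, 19 (2 points).
  x = 21: rhs = 1, matching y values: 1, 22 (2 points).
  x = 22: rhs = 20, matching y values: none (0 points).
Total affine count: 19.
Full point count |E(F_23)| = 19 + 1 = 20.
Hasse bound: |20 − (23+1)| = |-4| = 4 ≤ 2√23 ≈ 9.5917 ✓.


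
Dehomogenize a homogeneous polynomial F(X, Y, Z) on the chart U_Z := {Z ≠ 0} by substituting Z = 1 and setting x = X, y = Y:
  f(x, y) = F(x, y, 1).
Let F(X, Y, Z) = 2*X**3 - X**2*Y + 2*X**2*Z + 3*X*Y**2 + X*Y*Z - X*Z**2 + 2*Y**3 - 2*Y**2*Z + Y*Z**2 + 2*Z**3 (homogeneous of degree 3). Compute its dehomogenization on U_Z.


f(x, y) = 2*x**3 - x**2*y + 2*x**2 + 3*x*y**2 + x*y - x + 2*y**3 - 2*y**2 + y + 2

On U_Z we set Z = 1. Each monomial c·X^i·Y^j·Z^k in F becomes c·x^i·y^j·1^k = c·x^i·y^j.
Substituting Z = 1: F(X, Y, 1) = 2*x**3 - x**2*y + 2*x**2 + 3*x*y**2 + x*y - x + 2*y**3 - 2*y**2 + y + 2.
Note: deg(f) ≤ deg(F) = 3; strict inequality happens when F is divisible by Z (lost terms).


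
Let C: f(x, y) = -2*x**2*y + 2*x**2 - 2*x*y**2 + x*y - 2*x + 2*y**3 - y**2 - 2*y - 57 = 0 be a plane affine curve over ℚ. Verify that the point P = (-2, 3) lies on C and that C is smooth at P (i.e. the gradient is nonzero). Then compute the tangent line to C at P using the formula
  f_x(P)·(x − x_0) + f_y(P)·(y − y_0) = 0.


Tangent line at P: -x + 60*y - 182 = 0.

Step 1: f(-2, 3) = 0, so P lies on C.
Step 2: partial derivatives
  f_x(x, y) = -4*x*y + 4*x - 2*y**2 + y - 2, f_y(x, y) = -2*x**2 - 4*x*y + x + 6*y**2 - 2*y - 2.
  f_x(P) = -1, f_y(P) = 60 (gradient nonzero, so P is smooth).
Step 3: tangent line at P: -1·(x − -2) + 60·(y − 3) = 0.
Expanding: -x + 60*y - 182 = 0.


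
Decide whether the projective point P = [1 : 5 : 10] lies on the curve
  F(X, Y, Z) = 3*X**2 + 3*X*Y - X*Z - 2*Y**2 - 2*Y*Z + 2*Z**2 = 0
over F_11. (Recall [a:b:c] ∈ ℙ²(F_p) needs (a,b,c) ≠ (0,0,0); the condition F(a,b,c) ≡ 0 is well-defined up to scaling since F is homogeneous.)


F(1,5,10) ≡ 3 (mod 11); P is NOT on the curve.

Evaluate F(1, 5, 10) term-by-term (mod 11).
  3*X**2 ↦ 3·1·1·1 = 3
  3*X*Y ↦ 3·1·5·1 = 15
  -X*Z ↦ -1·1·1·10 = -10
  -2*Y**2 ↦ -2·1·25·1 = -50
  -2*Y*Z ↦ -2·1·5·10 = -100
  2*Z**2 ↦ 2·1·1·100 = 200
Sum: F(1, 5, 10) = (3) + (15) + (-10) + (-50) + (-100) + (200) = 58.
Reducing mod 11: 58 ≡ 3 (mod 11).
Since F(a, b, c) ≡ 3 ≠ 0 (mod 11), P does NOT lie on the curve.


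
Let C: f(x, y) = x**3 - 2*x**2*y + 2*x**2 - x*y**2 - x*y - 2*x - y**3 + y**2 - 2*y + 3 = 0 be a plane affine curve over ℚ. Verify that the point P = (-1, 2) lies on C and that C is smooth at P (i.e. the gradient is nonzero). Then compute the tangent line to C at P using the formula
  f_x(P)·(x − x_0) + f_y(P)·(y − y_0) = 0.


Tangent line at P: -x - 7*y + 13 = 0.

Step 1: f(-1, 2) = 0, so P lies on C.
Step 2: partial derivatives
  f_x(x, y) = 3*x**2 - 4*x*y + 4*x - y**2 - y - 2, f_y(x, y) = -2*x**2 - 2*x*y - x - 3*y**2 + 2*y - 2.
  f_x(P) = -1, f_y(P) = -7 (gradient nonzero, so P is smooth).
Step 3: tangent line at P: -1·(x − -1) + -7·(y − 2) = 0.
Expanding: -x - 7*y + 13 = 0.


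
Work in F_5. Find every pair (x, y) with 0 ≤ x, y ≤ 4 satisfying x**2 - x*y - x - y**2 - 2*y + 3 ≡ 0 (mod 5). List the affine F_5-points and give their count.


Affine F_5-points: {(0, 1), (0, 2), (1, 3), (1, 4), (2, 0), (2, 1), (3, 2), (3, 3), (4, 0), (4, 4)}; count = 10.

For each of the 25 pairs (x, y) ∈ F_5², evaluate f(x, y) mod 5. Record the zeros.
  x = 0: [0↦3, 1↦0, 2↦0, 3↦3, 4↦4]  zeros at y ∈ {1, 2}
  x = 1: [0↦3, 1↦4, 2↦3, 3↦0, 4↦0]  zeros at y ∈ {3, 4}
  x = 2: [0↦0, 1↦0, 2↦3, 3↦4, 4↦3]  zeros at y ∈ {0, 1}
  x = 3: [0↦4, 1↦3, 2↦0, 3↦0, 4↦3]  zeros at y ∈ {2, 3}
  x = 4: [0↦0, 1↦3, 2↦4, 3↦3, 4↦0]  zeros at y ∈ {0, 4}
Collecting zeros: affine points = {(0, 1), (0, 2), (1, 3), (1, 4), (2, 0), (2, 1), (3, 2), (3, 3), (4, 0), (4, 4)}.
Total count |C(F_5)_aff| = 10.


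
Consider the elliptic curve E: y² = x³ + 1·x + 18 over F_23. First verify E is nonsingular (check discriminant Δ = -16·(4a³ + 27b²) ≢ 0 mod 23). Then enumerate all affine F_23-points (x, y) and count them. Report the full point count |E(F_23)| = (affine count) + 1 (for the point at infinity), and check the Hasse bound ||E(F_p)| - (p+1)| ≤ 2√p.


Affine points = {(0, 8), (0, 15), (3, 5), (3, 18), (7, 0), (8, 3), (8, 20), (10, 4), (10, 19), (11, 7), (11, 16), (14, 4), (14, 19), (15, 2), (15, 21), (16, 6), (16, 17), (17, 7), (17, 16), (18, 7), (18, 16), (21, 10), (21, 13), (22, 4), (22, 19)}; affine count = 25; |E(F_23)| = 26.

Discriminant check: Δ ∝ 4a³ + 27b² = 4·1³ + 27·18² = 4·1 + 27·324 ≡ 12 (mod 23). Nonzero ⇒ E is nonsingular.
For each x ∈ F_23, compute rhs = x³ + 1·x + 18 mod 23, then count y ∈ F_23 with y² ≡ rhs.
  x = 0: rhs = 18, matching y values: 8, 15 (2 points).
  x = 1: rhs = 20, matching y values: none (0 points).
  x = 2: rhs = 5, matching y values: none (0 points).
  x = 3: rhs = 2, matching y values: 5, 18 (2 points).
  x = 4: rhs = 17, matching y values: none (0 points).
  x = 5: rhs = 10, matching y values: none (0 points).
  x = 6: rhs = 10, matching y values: none (0 points).
  x = 7: rhs = 0, matching y values: 0 (1 points).
  x = 8: rhs = 9, matching y values: 3, 20 (2 points).
  x = 9: rhs = 20, matching y values: none (0 points).
  x = 10: rhs = 16, matching y values: 4, 19 (2 points).
  x = 11: rhs = 3, matching y values: 7, 16 (2 points).
  x = 12: rhs = 10, matching y values: none (0 points).
  x = 13: rhs = 20, matching y values: none (0 points).
  x = 14: rhs = 16, matching y values: 4, 19 (2 points).
  x = 15: rhs = 4, matching y values: 2, 21 (2 points).
  x = 16: rhs = 13, matching y values: 6, 17 (2 points).
  x = 17: rhs = 3, matching y values: 7, 16 (2 points).
  x = 18: rhs = 3, matching y values: 7, 16 (2 points).
  x = 19: rhs = 19, matching y values: none (0 points).
  x = 20: rhs = 11, matching y values: none (0 points).
  x = 21: rhs = 8, matching y values: 10, 13 (2 points).
  x = 22: rhs = 16, matching y values: 4, 19 (2 points).
Total affine count: 25.
Full point count |E(F_23)| = 25 + 1 = 26.
Hasse bound: |26 − (23+1)| = |2| = 2 ≤ 2√23 ≈ 9.5917 ✓.


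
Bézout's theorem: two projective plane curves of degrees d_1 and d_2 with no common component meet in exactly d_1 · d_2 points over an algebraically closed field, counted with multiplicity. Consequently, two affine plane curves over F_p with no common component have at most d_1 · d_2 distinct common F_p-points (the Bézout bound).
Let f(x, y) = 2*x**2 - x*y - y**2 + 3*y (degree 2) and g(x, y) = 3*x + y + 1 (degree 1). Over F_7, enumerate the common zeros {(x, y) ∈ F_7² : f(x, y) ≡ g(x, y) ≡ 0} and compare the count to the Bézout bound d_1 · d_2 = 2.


Common zeros: ∅; count = 0; Bézout bound = 2.

deg(f) = 2, deg(g) = 1, so Bézout bound = 2.
Scan x ∈ F_7. For each x, list the y ∈ F_7 with f(x, y) ≡ 0 and those with g(x, y) ≡ 0 (mod 7); the common zeros in that column are the intersection.
  x = 0: f ≡ 0 at y ∈ {0, 3}; g ≡ 0 at y ∈ {6}; common: ∅.
  x = 1: f ≡ 0 at y ∈ ∅; g ≡ 0 at y ∈ {3}; common: ∅.
  x = 2: f ≡ 0 at y ∈ ∅; g ≡ 0 at y ∈ {0}; common: ∅.
  x = 3: f ≡ 0 at y ∈ {2, 5}; g ≡ 0 at y ∈ {4}; common: ∅.
  x = 4: f ≡ 0 at y ∈ ∅; g ≡ 0 at y ∈ {1}; common: ∅.
  x = 5: f ≡ 0 at y ∈ {2, 3}; g ≡ 0 at y ∈ {5}; common: ∅.
  x = 6: f ≡ 0 at y ∈ ∅; g ≡ 0 at y ∈ {2}; common: ∅.
Collecting: common zeros = ∅, so the count is 0.
Comparison with the Bézout bound: 0 ≤ 2 = deg(f)·deg(g), as expected for curves with no common component (the affine F_7-count falls short of the bound because intersections may lie at infinity, over extension fields, or carry multiplicity).


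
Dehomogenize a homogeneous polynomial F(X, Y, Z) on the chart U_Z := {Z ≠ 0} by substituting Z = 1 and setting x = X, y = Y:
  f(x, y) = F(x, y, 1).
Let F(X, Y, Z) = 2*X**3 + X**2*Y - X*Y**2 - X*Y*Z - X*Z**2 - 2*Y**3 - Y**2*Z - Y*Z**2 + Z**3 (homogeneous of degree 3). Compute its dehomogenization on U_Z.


f(x, y) = 2*x**3 + x**2*y - x*y**2 - x*y - x - 2*y**3 - y**2 - y + 1

On U_Z we set Z = 1. Each monomial c·X^i·Y^j·Z^k in F becomes c·x^i·y^j·1^k = c·x^i·y^j.
Substituting Z = 1: F(X, Y, 1) = 2*x**3 + x**2*y - x*y**2 - x*y - x - 2*y**3 - y**2 - y + 1.
Note: deg(f) ≤ deg(F) = 3; strict inequality happens when F is divisible by Z (lost terms).


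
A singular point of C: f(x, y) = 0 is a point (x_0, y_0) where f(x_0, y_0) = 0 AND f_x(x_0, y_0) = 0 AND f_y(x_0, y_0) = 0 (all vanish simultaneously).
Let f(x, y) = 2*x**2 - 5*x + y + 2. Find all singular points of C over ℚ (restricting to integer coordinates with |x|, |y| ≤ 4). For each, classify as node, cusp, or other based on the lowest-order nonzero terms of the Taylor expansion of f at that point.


No singular points in the scanned grid; C is smooth there.

Compute partial derivatives:
  f_x = 4*x - 5.
  f_y = 1.
f_y = 1 is a nonzero constant, so f_y never vanishes: no point (x, y) can satisfy f = f_x = f_y = 0. In particular no (x, y) ∈ {−4, ..., 4}² is singular; the curve is smooth.


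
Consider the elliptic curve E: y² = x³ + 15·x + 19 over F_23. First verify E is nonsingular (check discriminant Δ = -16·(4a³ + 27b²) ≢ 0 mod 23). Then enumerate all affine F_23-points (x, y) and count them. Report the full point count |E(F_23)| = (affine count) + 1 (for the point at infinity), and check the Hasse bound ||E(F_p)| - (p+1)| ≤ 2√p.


Affine points = {(1, 9), (1, 14), (5, 9), (5, 14), (6, 7), (6, 16), (9, 3), (9, 20), (12, 8), (12, 15), (14, 11), (14, 12), (15, 10), (15, 13), (16, 10), (16, 13), (17, 9), (17, 14), (18, 7), (18, 16), (20, 4), (20, 19), (21, 2), (21, 21), (22, 7), (22, 16)}; affine count = 26; |E(F_23)| = 27.

Discriminant check: Δ ∝ 4a³ + 27b² = 4·15³ + 27·19² = 4·3375 + 27·361 ≡ 17 (mod 23). Nonzero ⇒ E is nonsingular.
For each x ∈ F_23, compute rhs = x³ + 15·x + 19 mod 23, then count y ∈ F_23 with y² ≡ rhs.
  x = 0: rhs = 19, matching y values: none (0 points).
  x = 1: rhs = 12, matching y values: 9, 14 (2 points).
  x = 2: rhs = 11, matching y values: none (0 points).
  x = 3: rhs = 22, matching y values: none (0 points).
  x = 4: rhs = 5, matching y values: none (0 points).
  x = 5: rhs = 12, matching y values: 9, 14 (2 points).
  x = 6: rhs = 3, matching y values: 7, 16 (2 points).
  x = 7: rhs = 7, matching y values: none (0 points).
  x = 8: rhs = 7, matching y values: none (0 points).
  x = 9: rhs = 9, matching y values: 3, 20 (2 points).
  x = 10: rhs = 19, matching y values: none (0 points).
  x = 11: rhs = 20, matching y values: none (0 points).
  x = 12: rhs = 18, matching y values: 8, 15 (2 points).
  x = 13: rhs = 19, matching y values: none (0 points).
  x = 14: rhs = 6, matching y values: 11, 12 (2 points).
  x = 15: rhs = 8, matching y values: 10, 13 (2 points).
  x = 16: rhs = 8, matching y values: 10, 13 (2 points).
  x = 17: rhs = 12, matching y values: 9, 14 (2 points).
  x = 18: rhs = 3, matching y values: 7, 16 (2 points).
  x = 19: rhs = 10, matching y values: none (0 points).
  x = 20: rhs = 16, matching y values: 4, 19 (2 points).
  x = 21: rhs = 4, matching y values: 2, 21 (2 points).
  x = 22: rhs = 3, matching y values: 7, 16 (2 points).
Total affine count: 26.
Full point count |E(F_23)| = 26 + 1 = 27.
Hasse bound: |27 − (23+1)| = |3| = 3 ≤ 2√23 ≈ 9.5917 ✓.


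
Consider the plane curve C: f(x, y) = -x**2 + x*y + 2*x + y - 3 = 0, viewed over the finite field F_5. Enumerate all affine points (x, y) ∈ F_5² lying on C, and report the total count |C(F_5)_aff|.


Affine F_5-points: {(0, 3), (1, 1), (2, 1), (3, 4)}; count = 4.

For each of the 25 pairs (x, y) ∈ F_5², evaluate f(x, y) mod 5. Record the zeros.
  x = 0: [0↦2, 1↦3, 2↦4, 3↦0, 4↦1]  zeros at y ∈ {3}
  x = 1: [0↦3, 1↦0, 2↦2, 3↦4, 4↦1]  zeros at y ∈ {1}
  x = 2: [0↦2, 1↦0, 2↦3, 3↦1, 4↦4]  zeros at y ∈ {1}
  x = 3: [0↦4, 1↦3, 2↦2, 3↦1, 4↦0]  zeros at y ∈ {4}
  x = 4: [0↦4, 1↦4, 2↦4, 3↦4, 4↦4]  zeros at y ∈ ∅
Collecting zeros: affine points = {(0, 3), (1, 1), (2, 1), (3, 4)}.
Total count |C(F_5)_aff| = 4.


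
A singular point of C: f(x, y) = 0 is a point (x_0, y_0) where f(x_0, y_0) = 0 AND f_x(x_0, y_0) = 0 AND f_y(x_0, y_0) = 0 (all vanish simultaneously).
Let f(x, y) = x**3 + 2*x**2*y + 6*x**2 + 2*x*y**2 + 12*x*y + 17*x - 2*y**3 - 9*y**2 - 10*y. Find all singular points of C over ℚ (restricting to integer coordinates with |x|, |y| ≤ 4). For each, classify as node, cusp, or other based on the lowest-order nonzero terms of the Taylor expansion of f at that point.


Singular points: {(-1, -2)}; classification: node.

Compute partial derivatives:
  f_x = 3*x**2 + 4*x*y + 12*x + 2*y**2 + 12*y + 17.
  f_y = 2*x**2 + 4*x*y + 12*x - 6*y**2 - 18*y - 10.
Scan x_0 ∈ {−4, ..., 4}. For each x_0, f_y(x_0, y) is a polynomial in y; find its integer roots y ∈ {−4, ..., 4}, then test f_x and f at those candidates.
  x = -4: f_y(-4, y) = -6*y**2 - 34*y - 26; no integer root y with |y| ≤ 4.
  x = -3: f_y(-3, y) = -6*y**2 - 30*y - 28; no integer root y with |y| ≤ 4.
  x = -2: f_y(-2, y) = -6*y**2 - 26*y - 26; no integer root y with |y| ≤ 4.
  x = -1: f_y(-1, y) = -6*y**2 - 22*y - 20; vanishes at y ∈ {-2}. (-1, -2): f_x = 0, f = 0 — SINGULAR.
  x = 0: f_y(0, y) = -6*y**2 - 18*y - 10; no integer root y with |y| ≤ 4.
  x = 1: f_y(1, y) = -6*y**2 - 14*y + 4; no integer root y with |y| ≤ 4.
  x = 2: f_y(2, y) = -6*y**2 - 10*y + 22; no integer root y with |y| ≤ 4.
  x = 3: f_y(3, y) = -6*y**2 - 6*y + 44; no integer root y with |y| ≤ 4.
  x = 4: f_y(4, y) = -6*y**2 - 2*y + 70; no integer root y with |y| ≤ 4.
Only singular point on the grid: (-1, -2).
Classify: substitute x = -1 + u, y = -2 + v and expand: f = u**3 + 2*u**2*v - u**2 + 2*u*v**2 - 2*v**3 + v**2.
No constant or linear terms (consistent with a singular point). Quadratic part: -u**2 + v**2. Cubic part: u**3 + 2*u**2*v + 2*u*v**2 - 2*v**3.
The quadratic part v**2 - u**2 = (v − u)(v + u) splits into two distinct linear factors, so there are two distinct tangent lines y − -2 = ±(x − -1) — this is a node (ordinary double point).
Classification: node.


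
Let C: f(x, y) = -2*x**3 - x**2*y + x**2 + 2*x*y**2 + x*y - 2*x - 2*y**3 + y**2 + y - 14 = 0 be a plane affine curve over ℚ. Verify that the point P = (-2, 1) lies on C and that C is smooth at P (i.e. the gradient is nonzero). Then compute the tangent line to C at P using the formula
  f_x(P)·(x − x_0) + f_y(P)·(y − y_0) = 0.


Tangent line at P: -23*x - 17*y - 29 = 0.

Step 1: f(-2, 1) = 0, so P lies on C.
Step 2: partial derivatives
  f_x(x, y) = -6*x**2 - 2*x*y + 2*x + 2*y**2 + y - 2, f_y(x, y) = -x**2 + 4*x*y + x - 6*y**2 + 2*y + 1.
  f_x(P) = -23, f_y(P) = -17 (gradient nonzero, so P is smooth).
Step 3: tangent line at P: -23·(x − -2) + -17·(y − 1) = 0.
Expanding: -23*x - 17*y - 29 = 0.


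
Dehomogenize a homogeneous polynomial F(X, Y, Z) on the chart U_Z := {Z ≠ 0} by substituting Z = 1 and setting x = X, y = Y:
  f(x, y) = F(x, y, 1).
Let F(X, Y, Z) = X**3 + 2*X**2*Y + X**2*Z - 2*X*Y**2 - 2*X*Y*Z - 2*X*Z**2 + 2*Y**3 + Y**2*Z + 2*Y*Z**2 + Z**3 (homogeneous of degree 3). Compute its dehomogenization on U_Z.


f(x, y) = x**3 + 2*x**2*y + x**2 - 2*x*y**2 - 2*x*y - 2*x + 2*y**3 + y**2 + 2*y + 1

On U_Z we set Z = 1. Each monomial c·X^i·Y^j·Z^k in F becomes c·x^i·y^j·1^k = c·x^i·y^j.
Substituting Z = 1: F(X, Y, 1) = x**3 + 2*x**2*y + x**2 - 2*x*y**2 - 2*x*y - 2*x + 2*y**3 + y**2 + 2*y + 1.
Note: deg(f) ≤ deg(F) = 3; strict inequality happens when F is divisible by Z (lost terms).


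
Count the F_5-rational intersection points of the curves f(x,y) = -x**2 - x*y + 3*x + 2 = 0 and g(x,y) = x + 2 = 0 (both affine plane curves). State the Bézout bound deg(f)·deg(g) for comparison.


Common zeros: {(3, 4)}; count = 1; Bézout bound = 2.

deg(f) = 2, deg(g) = 1, so Bézout bound = 2.
Scan x ∈ F_5. For each x, list the y ∈ F_5 with f(x, y) ≡ 0 and those with g(x, y) ≡ 0 (mod 5); the common zeros in that column are the intersection.
  x = 0: f ≡ 0 at y ∈ ∅; g ≡ 0 at y ∈ ∅; common: ∅.
  x = 1: f ≡ 0 at y ∈ {4}; g ≡ 0 at y ∈ ∅; common: ∅.
  x = 2: f ≡ 0 at y ∈ {2}; g ≡ 0 at y ∈ ∅; common: ∅.
  x = 3: f ≡ 0 at y ∈ {4}; g ≡ 0 at y ∈ {0, 1, 2, 3, 4}; common: {4}.
  x = 4: f ≡ 0 at y ∈ {2}; g ≡ 0 at y ∈ ∅; common: ∅.
Collecting: common zeros = {(3, 4)}, so the count is 1.
Comparison with the Bézout bound: 1 ≤ 2 = deg(f)·deg(g), as expected for curves with no common component (the affine F_5-count falls short of the bound because intersections may lie at infinity, over extension fields, or carry multiplicity).


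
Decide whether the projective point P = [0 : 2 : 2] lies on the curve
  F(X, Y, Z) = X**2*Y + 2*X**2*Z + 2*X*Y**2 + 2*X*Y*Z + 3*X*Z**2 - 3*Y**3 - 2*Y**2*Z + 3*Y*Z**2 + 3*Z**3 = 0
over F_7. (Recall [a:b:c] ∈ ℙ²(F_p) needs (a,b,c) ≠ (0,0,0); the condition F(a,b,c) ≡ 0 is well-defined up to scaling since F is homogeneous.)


F(0,2,2) ≡ 1 (mod 7); P is NOT on the curve.

Evaluate F(0, 2, 2) term-by-term (mod 7).
  X**2*Y ↦ 1·0·2·1 = 0
  2*X**2*Z ↦ 2·0·1·2 = 0
  2*X*Y**2 ↦ 2·0·4·1 = 0
  2*X*Y*Z ↦ 2·0·2·2 = 0
  3*X*Z**2 ↦ 3·0·1·4 = 0
  -3*Y**3 ↦ -3·1·8·1 = -24
  -2*Y**2*Z ↦ -2·1·4·2 = -16
  3*Y*Z**2 ↦ 3·1·2·4 = 24
  3*Z**3 ↦ 3·1·1·8 = 24
Sum: F(0, 2, 2) = (0) + (0) + (0) + (0) + (0) + (-24) + (-16) + (24) + (24) = 8.
Reducing mod 7: 8 ≡ 1 (mod 7).
Since F(a, b, c) ≡ 1 ≠ 0 (mod 7), P does NOT lie on the curve.


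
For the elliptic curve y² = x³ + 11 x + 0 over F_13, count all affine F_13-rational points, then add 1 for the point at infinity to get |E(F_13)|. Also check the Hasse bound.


Affine points = {(0, 0), (1, 5), (1, 8), (2, 2), (2, 11), (4, 2), (4, 11), (6, 3), (6, 10), (7, 2), (7, 11), (9, 3), (9, 10), (11, 3), (11, 10), (12, 1), (12, 12)}; affine count = 17; |E(F_13)| = 18.

Discriminant check: Δ ∝ 4a³ + 27b² = 4·11³ + 27·0² = 4·1331 + 27·0 ≡ 7 (mod 13). Nonzero ⇒ E is nonsingular.
For each x ∈ F_13, compute rhs = x³ + 11·x + 0 mod 13, then count y ∈ F_13 with y² ≡ rhs.
  x = 0: rhs = 0, matching y values: 0 (1 points).
  x = 1: rhs = 12, matching y values: 5, 8 (2 points).
  x = 2: rhs = 4, matching y values: 2, 11 (2 points).
  x = 3: rhs = 8, matching y values: none (0 points).
  x = 4: rhs = 4, matching y values: 2, 11 (2 points).
  x = 5: rhs = 11, matching y values: none (0 points).
  x = 6: rhs = 9, matching y values: 3, 10 (2 points).
  x = 7: rhs = 4, matching y values: 2, 11 (2 points).
  x = 8: rhs = 2, matching y values: none (0 points).
  x = 9: rhs = 9, matching y values: 3, 10 (2 points).
  x = 10: rhs = 5, matching y values: none (0 points).
  x = 11: rhs = 9, matching y values: 3, 10 (2 points).
  x = 12: rhs = 1, matching y values: 1, 12 (2 points).
Total affine count: 17.
Full point count |E(F_13)| = 17 + 1 = 18.
Hasse bound: |18 − (13+1)| = |4| = 4 ≤ 2√13 ≈ 7.2111 ✓.


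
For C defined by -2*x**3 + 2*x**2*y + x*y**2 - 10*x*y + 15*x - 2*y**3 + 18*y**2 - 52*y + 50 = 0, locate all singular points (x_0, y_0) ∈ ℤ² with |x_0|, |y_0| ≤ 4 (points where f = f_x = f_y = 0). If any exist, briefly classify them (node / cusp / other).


Singular points: {(1, 3)}; classification: cusp.

Compute partial derivatives:
  f_x = -6*x**2 + 4*x*y + y**2 - 10*y + 15.
  f_y = 2*x**2 + 2*x*y - 10*x - 6*y**2 + 36*y - 52.
Scan x_0 ∈ {−4, ..., 4}. For each x_0, f_y(x_0, y) is a polynomial in y; find its integer roots y ∈ {−4, ..., 4}, then test f_x and f at those candidates.
  x = -4: f_y(-4, y) = -6*y**2 + 28*y + 20; no integer root y with |y| ≤ 4.
  x = -3: f_y(-3, y) = -6*y**2 + 30*y - 4; no integer root y with |y| ≤ 4.
  x = -2: f_y(-2, y) = -6*y**2 + 32*y - 24; no integer root y with |y| ≤ 4.
  x = -1: f_y(-1, y) = -6*y**2 + 34*y - 40; vanishes at y ∈ {4}. (-1, 4): f_x = -31 ≠ 0.
  x = 0: f_y(0, y) = -6*y**2 + 36*y - 52; no integer root y with |y| ≤ 4.
  x = 1: f_y(1, y) = -6*y**2 + 38*y - 60; vanishes at y ∈ {3}. (1, 3): f_x = 0, f = 0 — SINGULAR.
  x = 2: f_y(2, y) = -6*y**2 + 40*y - 64; vanishes at y ∈ {4}. (2, 4): f_x = -1 ≠ 0.
  x = 3: f_y(3, y) = -6*y**2 + 42*y - 64; no integer root y with |y| ≤ 4.
  x = 4: f_y(4, y) = -6*y**2 + 44*y - 60; no integer root y with |y| ≤ 4.
Only singular point on the grid: (1, 3).
Classify: substitute x = 1 + u, y = 3 + v and expand: f = -2*u**3 + 2*u**2*v + u*v**2 - 2*v**3 + v**2.
No constant or linear terms (consistent with a singular point). Quadratic part: v**2. Cubic part: -2*u**3 + 2*u**2*v + u*v**2 - 2*v**3.
The quadratic part v**2 is a perfect square, so there is a single (double) tangent line v = 0, i.e. y = 3. Restricting the cubic part to that line (v = 0) leaves -2*u**3 ≠ 0, so f is not divisible by v and the branch is v² ≈ 2*u**3 to lowest order — this is a cusp.
Classification: cusp.


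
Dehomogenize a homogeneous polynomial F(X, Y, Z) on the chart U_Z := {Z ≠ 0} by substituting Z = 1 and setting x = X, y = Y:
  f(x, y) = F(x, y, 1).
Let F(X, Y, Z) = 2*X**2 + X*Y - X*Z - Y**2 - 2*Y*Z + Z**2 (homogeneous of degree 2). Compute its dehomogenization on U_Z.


f(x, y) = 2*x**2 + x*y - x - y**2 - 2*y + 1

On U_Z we set Z = 1. Each monomial c·X^i·Y^j·Z^k in F becomes c·x^i·y^j·1^k = c·x^i·y^j.
Substituting Z = 1: F(X, Y, 1) = 2*x**2 + x*y - x - y**2 - 2*y + 1.
Note: deg(f) ≤ deg(F) = 2; strict inequality happens when F is divisible by Z (lost terms).


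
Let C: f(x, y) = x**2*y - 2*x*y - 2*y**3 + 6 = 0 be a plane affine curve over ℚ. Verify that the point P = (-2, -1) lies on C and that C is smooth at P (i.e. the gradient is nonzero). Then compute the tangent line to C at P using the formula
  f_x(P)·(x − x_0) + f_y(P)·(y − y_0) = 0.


Tangent line at P: 6*x + 2*y + 14 = 0.

Step 1: f(-2, -1) = 0, so P lies on C.
Step 2: partial derivatives
  f_x(x, y) = 2*x*y - 2*y, f_y(x, y) = x**2 - 2*x - 6*y**2.
  f_x(P) = 6, f_y(P) = 2 (gradient nonzero, so P is smooth).
Step 3: tangent line at P: 6·(x − -2) + 2·(y − -1) = 0.
Expanding: 6*x + 2*y + 14 = 0.


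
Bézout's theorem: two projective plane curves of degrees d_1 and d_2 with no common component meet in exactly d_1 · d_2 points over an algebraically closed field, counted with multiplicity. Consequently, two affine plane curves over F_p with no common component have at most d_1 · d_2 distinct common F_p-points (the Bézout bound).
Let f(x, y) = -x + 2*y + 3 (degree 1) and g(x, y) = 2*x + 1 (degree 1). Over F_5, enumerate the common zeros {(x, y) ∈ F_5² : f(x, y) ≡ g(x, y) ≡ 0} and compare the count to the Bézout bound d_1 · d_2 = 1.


Common zeros: {(2, 2)}; count = 1; Bézout bound = 1.

deg(f) = 1, deg(g) = 1, so Bézout bound = 1.
Scan x ∈ F_5. For each x, list the y ∈ F_5 with f(x, y) ≡ 0 and those with g(x, y) ≡ 0 (mod 5); the common zeros in that column are the intersection.
  x = 0: f ≡ 0 at y ∈ {1}; g ≡ 0 at y ∈ ∅; common: ∅.
  x = 1: f ≡ 0 at y ∈ {4}; g ≡ 0 at y ∈ ∅; common: ∅.
  x = 2: f ≡ 0 at y ∈ {2}; g ≡ 0 at y ∈ {0, 1, 2, 3, 4}; common: {2}.
  x = 3: f ≡ 0 at y ∈ {0}; g ≡ 0 at y ∈ ∅; common: ∅.
  x = 4: f ≡ 0 at y ∈ {3}; g ≡ 0 at y ∈ ∅; common: ∅.
Collecting: common zeros = {(2, 2)}, so the count is 1.
Comparison with the Bézout bound: 1 ≤ 1 = deg(f)·deg(g), as expected for curves with no common component (the bound is attained).
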